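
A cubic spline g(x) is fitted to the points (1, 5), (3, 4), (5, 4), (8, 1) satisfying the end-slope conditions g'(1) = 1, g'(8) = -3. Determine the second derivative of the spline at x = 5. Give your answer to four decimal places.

-0.2703

Put σ_i = g'' at the i-th knot. Here h = (2, 2, 3) and Δ = (-1/2, 0, -1), so the interior equations h_(i-1)·σ_(i-1) + 2(h_(i-1)+h_i)·σ_i + h_i·σ_(i+1) = 6(Δ_i − Δ_(i-1)) read
  2·σ_0 + 8·σ_1 + 2·σ_2 = 6(Δ_1 - Δ_0) = 3
  2·σ_1 + 10·σ_2 + 3·σ_3 = 6(Δ_2 - Δ_1) = -6
Clamped end conditions give two more equations: 2h_0·σ_0 + h_0·σ_1 = 6(Δ_0 - g'(1)) = -9 and h_2·σ_2 + 2h_2·σ_3 = 6(g'(8) - Δ_2) = -12.
Forward elimination and back-substitution give σ_0 = -209/74, σ_1 = 85/74, σ_2 = -10/37, σ_3 = -69/37.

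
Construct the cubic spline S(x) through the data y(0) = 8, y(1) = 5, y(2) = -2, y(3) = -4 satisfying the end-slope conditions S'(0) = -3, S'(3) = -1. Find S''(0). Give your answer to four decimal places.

Let σ_i = S''(x_i). Step sizes h_i = 1, 1, 1; slopes of the chords Δ_i = (y_(i+1) - y_i)/h_i = -3, -7, -2.
  1·σ_0 + 4·σ_1 + 1·σ_2 = 6(Δ_1 - Δ_0) = -24
  1·σ_1 + 4·σ_2 + 1·σ_3 = 6(Δ_2 - Δ_1) = 30
Clamped end conditions give two more equations: 2h_0·σ_0 + h_0·σ_1 = 6(Δ_0 - S'(0)) = 0 and h_2·σ_2 + 2h_2·σ_3 = 6(S'(3) - Δ_2) = 6.
Hence σ_0 = 74/15, σ_1 = -148/15, σ_2 = 158/15, σ_3 = -34/15.

4.9333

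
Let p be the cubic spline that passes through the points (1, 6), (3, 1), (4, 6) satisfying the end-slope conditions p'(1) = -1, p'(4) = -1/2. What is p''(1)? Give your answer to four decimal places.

-9.5833

With m_i denoting the second derivative at x_i, h_i = 2, 1, and Δ_i = (y_(i+1) − y_i)/h_i = -5/2, 5:
  2·m_0 + 6·m_1 + 1·m_2 = 6(Δ_1 - Δ_0) = 45
Clamped end conditions give two more equations: 2h_0·m_0 + h_0·m_1 = 6(Δ_0 - p'(1)) = -9 and h_1·m_1 + 2h_1·m_2 = 6(p'(4) - Δ_1) = -33.
Forward elimination and back-substitution give m_0 = -115/12, m_1 = 44/3, m_2 = -143/6.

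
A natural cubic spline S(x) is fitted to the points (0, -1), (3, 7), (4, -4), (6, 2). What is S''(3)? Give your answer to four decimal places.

-12.2553

Put m_i = S'' at the i-th knot. Here h = (3, 1, 2) and Δ = (8/3, -11, 3), so the interior equations h_(i-1)·m_(i-1) + 2(h_(i-1)+h_i)·m_i + h_i·m_(i+1) = 6(Δ_i − Δ_(i-1)) read
  3·m_0 + 8·m_1 + 1·m_2 = 6(Δ_1 - Δ_0) = -82
  1·m_1 + 6·m_2 + 2·m_3 = 6(Δ_2 - Δ_1) = 84
Natural end conditions: m_0 = m_3 = 0.
Hence m_0 = 0, m_1 = -576/47, m_2 = 754/47, m_3 = 0.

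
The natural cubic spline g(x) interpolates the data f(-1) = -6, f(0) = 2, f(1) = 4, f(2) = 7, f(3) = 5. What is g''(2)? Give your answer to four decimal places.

Let m_i = g''(x_i). Step sizes h_i = 1, 1, 1, 1; slopes of the chords Δ_i = (y_(i+1) - y_i)/h_i = 8, 2, 3, -2.
  1·m_0 + 4·m_1 + 1·m_2 = 6(Δ_1 - Δ_0) = -36
  1·m_1 + 4·m_2 + 1·m_3 = 6(Δ_2 - Δ_1) = 6
  1·m_2 + 4·m_3 + 1·m_4 = 6(Δ_3 - Δ_2) = -30
Natural end conditions: m_0 = m_4 = 0.
Solving: m_0 = 0, m_1 = -297/28, m_2 = 45/7, m_3 = -255/28, m_4 = 0.

-9.1071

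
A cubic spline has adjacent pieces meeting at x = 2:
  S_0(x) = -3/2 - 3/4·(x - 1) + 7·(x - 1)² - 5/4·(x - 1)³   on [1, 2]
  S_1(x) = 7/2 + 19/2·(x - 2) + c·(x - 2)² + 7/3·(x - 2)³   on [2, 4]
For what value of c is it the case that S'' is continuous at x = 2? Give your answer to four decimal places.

S_0''(x) = 14 - 15/2·(x - 1), so S_0''(2) = 13/2. On the right, S_1''(2) = 2c, so c = 13/4.

3.2500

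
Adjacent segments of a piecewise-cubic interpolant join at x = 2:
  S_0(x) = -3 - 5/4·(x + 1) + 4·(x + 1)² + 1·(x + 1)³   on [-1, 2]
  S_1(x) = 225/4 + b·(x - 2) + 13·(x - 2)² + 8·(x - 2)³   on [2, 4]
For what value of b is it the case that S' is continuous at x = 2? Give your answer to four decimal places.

49.7500

S_0'(x) = -5/4 + 8·(x + 1) + 3·(x + 1)², so S_0'(2) = 199/4. On the right, S_1'(2) = b, so b = 199/4.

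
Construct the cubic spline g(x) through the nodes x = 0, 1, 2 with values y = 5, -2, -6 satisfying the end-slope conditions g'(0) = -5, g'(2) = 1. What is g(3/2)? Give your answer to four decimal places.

Put M_i = g'' at the i-th knot. Here h = (1, 1) and Δ = (-7, -4), so the interior equations h_(i-1)·M_(i-1) + 2(h_(i-1)+h_i)·M_i + h_i·M_(i+1) = 6(Δ_i − Δ_(i-1)) read
  1·M_0 + 4·M_1 + 1·M_2 = 6(Δ_1 - Δ_0) = 18
Clamped end conditions give two more equations: 2h_0·M_0 + h_0·M_1 = 6(Δ_0 - g'(0)) = -12 and h_1·M_1 + 2h_1·M_2 = 6(g'(2) - Δ_1) = 30.
Hence M_0 = -15/2, M_1 = 3, M_2 = 27/2.
On [1, 2], g(x) = -2 - 29/4·(x - 1) + 3/2·(x - 1)² + 7/4·(x - 1)³.
With (x - 1) = 1/2: g(3/2) = -161/32.

-5.0313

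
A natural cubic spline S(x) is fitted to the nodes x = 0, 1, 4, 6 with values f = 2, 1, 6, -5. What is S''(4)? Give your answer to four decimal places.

Let σ_i = S''(x_i). Step sizes h_i = 1, 3, 2; slopes of the chords Δ_i = (y_(i+1) - y_i)/h_i = -1, 5/3, -11/2.
  1·σ_0 + 8·σ_1 + 3·σ_2 = 6(Δ_1 - Δ_0) = 16
  3·σ_1 + 10·σ_2 + 2·σ_3 = 6(Δ_2 - Δ_1) = -43
Natural end conditions: σ_0 = σ_3 = 0.
Hence σ_0 = 0, σ_1 = 289/71, σ_2 = -392/71, σ_3 = 0.

-5.5211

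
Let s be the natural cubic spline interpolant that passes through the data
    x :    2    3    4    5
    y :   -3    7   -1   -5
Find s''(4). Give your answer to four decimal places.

With M_i denoting the second derivative at x_i, h_i = 1, 1, 1, and Δ_i = (y_(i+1) − y_i)/h_i = 10, -8, -4:
  1·M_0 + 4·M_1 + 1·M_2 = 6(Δ_1 - Δ_0) = -108
  1·M_1 + 4·M_2 + 1·M_3 = 6(Δ_2 - Δ_1) = 24
Natural end conditions: M_0 = M_3 = 0.
Solving the tridiagonal system: M_0 = 0, M_1 = -152/5, M_2 = 68/5, M_3 = 0.

13.6000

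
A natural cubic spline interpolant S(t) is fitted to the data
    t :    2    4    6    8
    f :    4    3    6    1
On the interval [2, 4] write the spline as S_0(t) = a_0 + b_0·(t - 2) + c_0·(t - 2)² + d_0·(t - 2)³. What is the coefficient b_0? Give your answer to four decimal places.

Let M_i = S''(x_i). Step sizes h_i = 2, 2, 2; slopes of the chords Δ_i = (y_(i+1) - y_i)/h_i = -1/2, 3/2, -5/2.
  2·M_0 + 8·M_1 + 2·M_2 = 6(Δ_1 - Δ_0) = 12
  2·M_1 + 8·M_2 + 2·M_3 = 6(Δ_2 - Δ_1) = -24
Natural end conditions: M_0 = M_3 = 0.
Solving: M_0 = 0, M_1 = 12/5, M_2 = -18/5, M_3 = 0.
On [2, 4], with S_0(t) = a_0 + b_0·(t - 2) + c_0·(t - 2)² + d_0·(t - 2)³: c_0 = M_0/2 = 0, d_0 = (M_1 - M_0)/(6h_0) = 1/5, b_0 = Δ_0 - h_0(2M_0 + M_1)/6 = -13/10.

-1.3000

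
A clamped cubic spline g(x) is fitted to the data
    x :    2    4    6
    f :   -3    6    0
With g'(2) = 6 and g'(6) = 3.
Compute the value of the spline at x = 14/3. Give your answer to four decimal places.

3.6667

Let M_i = g''(x_i). Step sizes h_i = 2, 2; slopes of the chords Δ_i = (y_(i+1) - y_i)/h_i = 9/2, -3.
  2·M_0 + 8·M_1 + 2·M_2 = 6(Δ_1 - Δ_0) = -45
Clamped end conditions give two more equations: 2h_0·M_0 + h_0·M_1 = 6(Δ_0 - g'(2)) = -9 and h_1·M_1 + 2h_1·M_2 = 6(g'(6) - Δ_1) = 36.
Hence M_0 = 21/8, M_1 = -39/4, M_2 = 111/8.
On [4, 6], g(x) = 6 - 9/8·(x - 4) - 39/8·(x - 4)² + 63/32·(x - 4)³.
With (x - 4) = 2/3: g(14/3) = 11/3.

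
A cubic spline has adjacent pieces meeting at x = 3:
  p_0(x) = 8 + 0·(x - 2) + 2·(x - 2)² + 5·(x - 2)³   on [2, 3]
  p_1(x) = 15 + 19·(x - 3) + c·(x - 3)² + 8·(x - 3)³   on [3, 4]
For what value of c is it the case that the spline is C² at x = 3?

p_0''(x) = 4 + 30·(x - 2), so p_0''(3) = 34. On the right, p_1''(3) = 2c, so c = 17.

17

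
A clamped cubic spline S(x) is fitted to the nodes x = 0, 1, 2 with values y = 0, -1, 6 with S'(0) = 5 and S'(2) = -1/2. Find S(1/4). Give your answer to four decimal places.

0.3887

With M_i denoting the second derivative at x_i, h_i = 1, 1, and Δ_i = (y_(i+1) − y_i)/h_i = -1, 7:
  1·M_0 + 4·M_1 + 1·M_2 = 6(Δ_1 - Δ_0) = 48
Clamped end conditions give two more equations: 2h_0·M_0 + h_0·M_1 = 6(Δ_0 - S'(0)) = -36 and h_1·M_1 + 2h_1·M_2 = 6(S'(2) - Δ_1) = -45.
Solving the tridiagonal system: M_0 = -131/4, M_1 = 59/2, M_2 = -149/4.
On [0, 1], S(x) = 0 + 5·x - 131/8·x² + 83/8·x³.
With x = 1/4: S(1/4) = 199/512.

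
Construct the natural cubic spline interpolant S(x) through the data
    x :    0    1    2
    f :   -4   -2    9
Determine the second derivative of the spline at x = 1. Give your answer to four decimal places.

13.5000

Write M_i for S''(x_i). With h_i = 1, 1 and divided differences Δ_i = 2, 11, the continuity of S' gives the tridiagonal system
  1·M_0 + 4·M_1 + 1·M_2 = 6(Δ_1 - Δ_0) = 54
Natural end conditions: M_0 = M_2 = 0.
Solving the tridiagonal system: M_0 = 0, M_1 = 27/2, M_2 = 0.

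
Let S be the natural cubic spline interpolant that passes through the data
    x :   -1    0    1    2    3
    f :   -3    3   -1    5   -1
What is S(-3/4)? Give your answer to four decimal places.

-0.6546

Put M_i = S'' at the i-th knot. Here h = (1, 1, 1, 1) and Δ = (6, -4, 6, -6), so the interior equations h_(i-1)·M_(i-1) + 2(h_(i-1)+h_i)·M_i + h_i·M_(i+1) = 6(Δ_i − Δ_(i-1)) read
  1·M_0 + 4·M_1 + 1·M_2 = 6(Δ_1 - Δ_0) = -60
  1·M_1 + 4·M_2 + 1·M_3 = 6(Δ_2 - Δ_1) = 60
  1·M_2 + 4·M_3 + 1·M_4 = 6(Δ_3 - Δ_2) = -72
Natural end conditions: M_0 = M_4 = 0.
Solving the tridiagonal system: M_0 = 0, M_1 = -303/14, M_2 = 186/7, M_3 = -345/14, M_4 = 0.
On [-1, 0], S(x) = -3 + 269/28·(x + 1) + 0·(x + 1)² - 101/28·(x + 1)³.
With (x + 1) = 1/4: S(-3/4) = -1173/1792.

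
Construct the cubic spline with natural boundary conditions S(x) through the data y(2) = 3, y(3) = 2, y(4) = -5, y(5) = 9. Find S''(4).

36

Let M_i = S''(x_i). Step sizes h_i = 1, 1, 1; slopes of the chords Δ_i = (y_(i+1) - y_i)/h_i = -1, -7, 14.
  1·M_0 + 4·M_1 + 1·M_2 = 6(Δ_1 - Δ_0) = -36
  1·M_1 + 4·M_2 + 1·M_3 = 6(Δ_2 - Δ_1) = 126
Natural end conditions: M_0 = M_3 = 0.
Forward elimination and back-substitution give M_0 = 0, M_1 = -18, M_2 = 36, M_3 = 0.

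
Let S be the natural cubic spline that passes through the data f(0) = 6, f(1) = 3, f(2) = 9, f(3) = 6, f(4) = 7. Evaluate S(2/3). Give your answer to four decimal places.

2.8426

Write M_i for S''(x_i). With h_i = 1, 1, 1, 1 and divided differences Δ_i = -3, 6, -3, 1, the continuity of S' gives the tridiagonal system
  1·M_0 + 4·M_1 + 1·M_2 = 6(Δ_1 - Δ_0) = 54
  1·M_1 + 4·M_2 + 1·M_3 = 6(Δ_2 - Δ_1) = -54
  1·M_2 + 4·M_3 + 1·M_4 = 6(Δ_3 - Δ_2) = 24
Natural end conditions: M_0 = M_4 = 0.
Hence M_0 = 0, M_1 = 75/4, M_2 = -21, M_3 = 45/4, M_4 = 0.
On [0, 1], S(x) = 6 - 49/8·x + 0·x² + 25/8·x³.
With x = 2/3: S(2/3) = 307/108.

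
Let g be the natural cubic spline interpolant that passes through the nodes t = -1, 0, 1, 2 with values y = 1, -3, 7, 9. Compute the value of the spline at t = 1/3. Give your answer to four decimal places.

-0.3383

With σ_i denoting the second derivative at x_i, h_i = 1, 1, 1, and Δ_i = (y_(i+1) − y_i)/h_i = -4, 10, 2:
  1·σ_0 + 4·σ_1 + 1·σ_2 = 6(Δ_1 - Δ_0) = 84
  1·σ_1 + 4·σ_2 + 1·σ_3 = 6(Δ_2 - Δ_1) = -48
Natural end conditions: σ_0 = σ_3 = 0.
Solving: σ_0 = 0, σ_1 = 128/5, σ_2 = -92/5, σ_3 = 0.
On [0, 1], g(t) = -3 + 68/15·t + 64/5·t² - 22/3·t³.
With t = 1/3: g(1/3) = -137/405.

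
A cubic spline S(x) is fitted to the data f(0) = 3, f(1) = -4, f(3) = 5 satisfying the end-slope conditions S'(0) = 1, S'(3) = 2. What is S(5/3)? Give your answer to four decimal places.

-3.5679

Put σ_i = S'' at the i-th knot. Here h = (1, 2) and Δ = (-7, 9/2), so the interior equations h_(i-1)·σ_(i-1) + 2(h_(i-1)+h_i)·σ_i + h_i·σ_(i+1) = 6(Δ_i − Δ_(i-1)) read
  1·σ_0 + 6·σ_1 + 2·σ_2 = 6(Δ_1 - Δ_0) = 69
Clamped end conditions give two more equations: 2h_0·σ_0 + h_0·σ_1 = 6(Δ_0 - S'(0)) = -48 and h_1·σ_1 + 2h_1·σ_2 = 6(S'(3) - Δ_1) = -15.
Hence σ_0 = -211/6, σ_1 = 67/3, σ_2 = -179/12.
On [1, 3], S(x) = -4 - 65/12·(x - 1) + 67/6·(x - 1)² - 149/48·(x - 1)³.
With (x - 1) = 2/3: S(5/3) = -289/81.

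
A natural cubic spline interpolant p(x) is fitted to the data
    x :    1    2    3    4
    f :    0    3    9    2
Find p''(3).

With m_i denoting the second derivative at x_i, h_i = 1, 1, 1, and Δ_i = (y_(i+1) − y_i)/h_i = 3, 6, -7:
  1·m_0 + 4·m_1 + 1·m_2 = 6(Δ_1 - Δ_0) = 18
  1·m_1 + 4·m_2 + 1·m_3 = 6(Δ_2 - Δ_1) = -78
Natural end conditions: m_0 = m_3 = 0.
Forward elimination and back-substitution give m_0 = 0, m_1 = 10, m_2 = -22, m_3 = 0.

-22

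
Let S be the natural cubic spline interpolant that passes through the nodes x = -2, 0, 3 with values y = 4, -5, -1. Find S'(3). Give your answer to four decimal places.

Let M_i = S''(x_i). Step sizes h_i = 2, 3; slopes of the chords Δ_i = (y_(i+1) - y_i)/h_i = -9/2, 4/3.
  2·M_0 + 10·M_1 + 3·M_2 = 6(Δ_1 - Δ_0) = 35
Natural end conditions: M_0 = M_2 = 0.
Forward elimination and back-substitution give M_0 = 0, M_1 = 7/2, M_2 = 0.
On [0, 3], S'(x) = b_1 + 2c_1·x + 3d_1·x² with b_1 = Δ_1 - h_1(2M_1 + M_2)/6 = -13/6, c_1 = M_1/2 = 7/4, d_1 = (M_2 - M_1)/(6h_1) = -7/36. So S'(3) = 37/12.

3.0833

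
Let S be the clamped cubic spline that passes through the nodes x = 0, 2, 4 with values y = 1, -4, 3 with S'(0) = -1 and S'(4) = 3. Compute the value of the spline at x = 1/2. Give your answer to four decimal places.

Let M_i = S''(x_i). Step sizes h_i = 2, 2; slopes of the chords Δ_i = (y_(i+1) - y_i)/h_i = -5/2, 7/2.
  2·M_0 + 8·M_1 + 2·M_2 = 6(Δ_1 - Δ_0) = 36
Clamped end conditions give two more equations: 2h_0·M_0 + h_0·M_1 = 6(Δ_0 - S'(0)) = -9 and h_1·M_1 + 2h_1·M_2 = 6(S'(4) - Δ_1) = -3.
Solving the tridiagonal system: M_0 = -23/4, M_1 = 7, M_2 = -17/4.
On [0, 2], S(x) = 1 - 1·x - 23/8·x² + 17/16·x³.
With x = 1/2: S(1/2) = -11/128.

-0.0859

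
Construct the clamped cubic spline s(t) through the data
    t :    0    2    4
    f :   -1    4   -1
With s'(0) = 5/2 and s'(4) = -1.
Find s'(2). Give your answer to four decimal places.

Let m_i = s''(x_i). Step sizes h_i = 2, 2; slopes of the chords Δ_i = (y_(i+1) - y_i)/h_i = 5/2, -5/2.
  2·m_0 + 8·m_1 + 2·m_2 = 6(Δ_1 - Δ_0) = -30
Clamped end conditions give two more equations: 2h_0·m_0 + h_0·m_1 = 6(Δ_0 - s'(0)) = 0 and h_1·m_1 + 2h_1·m_2 = 6(s'(4) - Δ_1) = 9.
Forward elimination and back-substitution give m_0 = 23/8, m_1 = -23/4, m_2 = 41/8.
On [2, 4], s'(t) = b_1 + 2c_1·(t - 2) + 3d_1·(t - 2)² with b_1 = Δ_1 - h_1(2m_1 + m_2)/6 = -3/8, c_1 = m_1/2 = -23/8, d_1 = (m_2 - m_1)/(6h_1) = 29/32. So s'(2) = -3/8.

-0.3750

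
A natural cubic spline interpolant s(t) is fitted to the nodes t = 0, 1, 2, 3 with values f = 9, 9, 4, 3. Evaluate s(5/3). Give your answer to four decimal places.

5.6222

With M_i denoting the second derivative at x_i, h_i = 1, 1, 1, and Δ_i = (y_(i+1) − y_i)/h_i = 0, -5, -1:
  1·M_0 + 4·M_1 + 1·M_2 = 6(Δ_1 - Δ_0) = -30
  1·M_1 + 4·M_2 + 1·M_3 = 6(Δ_2 - Δ_1) = 24
Natural end conditions: M_0 = M_3 = 0.
Forward elimination and back-substitution give M_0 = 0, M_1 = -48/5, M_2 = 42/5, M_3 = 0.
On [1, 2], s(t) = 9 - 16/5·(t - 1) - 24/5·(t - 1)² + 3·(t - 1)³.
With (t - 1) = 2/3: s(5/3) = 253/45.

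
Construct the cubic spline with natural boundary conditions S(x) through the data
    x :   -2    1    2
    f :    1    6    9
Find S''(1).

1

With σ_i denoting the second derivative at x_i, h_i = 3, 1, and Δ_i = (y_(i+1) − y_i)/h_i = 5/3, 3:
  3·σ_0 + 8·σ_1 + 1·σ_2 = 6(Δ_1 - Δ_0) = 8
Natural end conditions: σ_0 = σ_2 = 0.
Hence σ_0 = 0, σ_1 = 1, σ_2 = 0.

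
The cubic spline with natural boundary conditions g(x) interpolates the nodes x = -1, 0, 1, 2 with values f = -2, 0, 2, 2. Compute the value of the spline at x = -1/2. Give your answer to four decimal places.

Write m_i for g''(x_i). With h_i = 1, 1, 1 and divided differences Δ_i = 2, 2, 0, the continuity of g' gives the tridiagonal system
  1·m_0 + 4·m_1 + 1·m_2 = 6(Δ_1 - Δ_0) = 0
  1·m_1 + 4·m_2 + 1·m_3 = 6(Δ_2 - Δ_1) = -12
Natural end conditions: m_0 = m_3 = 0.
Solving the tridiagonal system: m_0 = 0, m_1 = 4/5, m_2 = -16/5, m_3 = 0.
On [-1, 0], g(x) = -2 + 28/15·(x + 1) + 0·(x + 1)² + 2/15·(x + 1)³.
With (x + 1) = 1/2: g(-1/2) = -21/20.

-1.0500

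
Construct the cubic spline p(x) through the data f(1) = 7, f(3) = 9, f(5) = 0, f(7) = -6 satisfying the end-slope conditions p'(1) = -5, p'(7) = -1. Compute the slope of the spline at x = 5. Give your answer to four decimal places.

Let M_i = p''(x_i). Step sizes h_i = 2, 2, 2; slopes of the chords Δ_i = (y_(i+1) - y_i)/h_i = 1, -9/2, -3.
  2·M_0 + 8·M_1 + 2·M_2 = 6(Δ_1 - Δ_0) = -33
  2·M_1 + 8·M_2 + 2·M_3 = 6(Δ_2 - Δ_1) = 9
Clamped end conditions give two more equations: 2h_0·M_0 + h_0·M_1 = 6(Δ_0 - p'(1)) = 36 and h_2·M_2 + 2h_2·M_3 = 6(p'(7) - Δ_2) = 12.
Solving the tridiagonal system: M_0 = 391/30, M_1 = -121/15, M_2 = 41/15, M_3 = 49/30.
On [5, 7], p'(x) = b_2 + 2c_2·(x - 5) + 3d_2·(x - 5)² with b_2 = Δ_2 - h_2(2M_2 + M_3)/6 = -161/30, c_2 = M_2/2 = 41/30, d_2 = (M_3 - M_2)/(6h_2) = -11/120. So p'(5) = -161/30.

-5.3667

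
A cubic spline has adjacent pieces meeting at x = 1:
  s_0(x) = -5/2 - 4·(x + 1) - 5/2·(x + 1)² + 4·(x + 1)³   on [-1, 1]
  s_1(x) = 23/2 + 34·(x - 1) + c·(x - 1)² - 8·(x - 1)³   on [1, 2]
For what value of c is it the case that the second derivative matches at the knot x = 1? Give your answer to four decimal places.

s_0''(x) = -5 + 24·(x + 1), so s_0''(1) = 43. On the right, s_1''(1) = 2c, so c = 43/2.

21.5000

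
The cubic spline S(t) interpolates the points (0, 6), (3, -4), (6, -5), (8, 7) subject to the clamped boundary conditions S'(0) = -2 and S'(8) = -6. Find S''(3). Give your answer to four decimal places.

-0.2807

Put M_i = S'' at the i-th knot. Here h = (3, 3, 2) and Δ = (-10/3, -1/3, 6), so the interior equations h_(i-1)·M_(i-1) + 2(h_(i-1)+h_i)·M_i + h_i·M_(i+1) = 6(Δ_i − Δ_(i-1)) read
  3·M_0 + 12·M_1 + 3·M_2 = 6(Δ_1 - Δ_0) = 18
  3·M_1 + 10·M_2 + 2·M_3 = 6(Δ_2 - Δ_1) = 38
Clamped end conditions give two more equations: 2h_0·M_0 + h_0·M_1 = 6(Δ_0 - S'(0)) = -8 and h_2·M_2 + 2h_2·M_3 = 6(S'(8) - Δ_2) = -72.
Forward elimination and back-substitution give M_0 = -68/57, M_1 = -16/57, M_2 = 158/19, M_3 = -421/19.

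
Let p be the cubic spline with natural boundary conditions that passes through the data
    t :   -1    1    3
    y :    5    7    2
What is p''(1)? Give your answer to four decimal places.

Put M_i = p'' at the i-th knot. Here h = (2, 2) and Δ = (1, -5/2), so the interior equations h_(i-1)·M_(i-1) + 2(h_(i-1)+h_i)·M_i + h_i·M_(i+1) = 6(Δ_i − Δ_(i-1)) read
  2·M_0 + 8·M_1 + 2·M_2 = 6(Δ_1 - Δ_0) = -21
Natural end conditions: M_0 = M_2 = 0.
Solving the tridiagonal system: M_0 = 0, M_1 = -21/8, M_2 = 0.

-2.6250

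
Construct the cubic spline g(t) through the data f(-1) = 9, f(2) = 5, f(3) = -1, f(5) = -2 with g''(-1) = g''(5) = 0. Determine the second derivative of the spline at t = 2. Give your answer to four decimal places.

-4.2766

Write M_i for g''(x_i). With h_i = 3, 1, 2 and divided differences Δ_i = -4/3, -6, -1/2, the continuity of g' gives the tridiagonal system
  3·M_0 + 8·M_1 + 1·M_2 = 6(Δ_1 - Δ_0) = -28
  1·M_1 + 6·M_2 + 2·M_3 = 6(Δ_2 - Δ_1) = 33
Natural end conditions: M_0 = M_3 = 0.
Solving: M_0 = 0, M_1 = -201/47, M_2 = 292/47, M_3 = 0.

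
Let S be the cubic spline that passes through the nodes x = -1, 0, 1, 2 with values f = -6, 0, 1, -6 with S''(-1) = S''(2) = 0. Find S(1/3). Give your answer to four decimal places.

Put M_i = S'' at the i-th knot. Here h = (1, 1, 1) and Δ = (6, 1, -7), so the interior equations h_(i-1)·M_(i-1) + 2(h_(i-1)+h_i)·M_i + h_i·M_(i+1) = 6(Δ_i − Δ_(i-1)) read
  1·M_0 + 4·M_1 + 1·M_2 = 6(Δ_1 - Δ_0) = -30
  1·M_1 + 4·M_2 + 1·M_3 = 6(Δ_2 - Δ_1) = -48
Natural end conditions: M_0 = M_3 = 0.
Solving the tridiagonal system: M_0 = 0, M_1 = -24/5, M_2 = -54/5, M_3 = 0.
On [0, 1], S(x) = 0 + 22/5·x - 12/5·x² - 1·x³.
With x = 1/3: S(1/3) = 157/135.

1.1630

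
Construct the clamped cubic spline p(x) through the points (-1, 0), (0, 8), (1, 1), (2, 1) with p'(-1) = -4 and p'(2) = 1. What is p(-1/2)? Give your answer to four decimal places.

With M_i denoting the second derivative at x_i, h_i = 1, 1, 1, and Δ_i = (y_(i+1) − y_i)/h_i = 8, -7, 0:
  1·M_0 + 4·M_1 + 1·M_2 = 6(Δ_1 - Δ_0) = -90
  1·M_1 + 4·M_2 + 1·M_3 = 6(Δ_2 - Δ_1) = 42
Clamped end conditions give two more equations: 2h_0·M_0 + h_0·M_1 = 6(Δ_0 - p'(-1)) = 72 and h_2·M_2 + 2h_2·M_3 = 6(p'(2) - Δ_2) = 6.
Forward elimination and back-substitution give M_0 = 172/3, M_1 = -128/3, M_2 = 70/3, M_3 = -26/3.
On [-1, 0], p(x) = 0 - 4·(x + 1) + 86/3·(x + 1)² - 50/3·(x + 1)³.
With (x + 1) = 1/2: p(-1/2) = 37/12.

3.0833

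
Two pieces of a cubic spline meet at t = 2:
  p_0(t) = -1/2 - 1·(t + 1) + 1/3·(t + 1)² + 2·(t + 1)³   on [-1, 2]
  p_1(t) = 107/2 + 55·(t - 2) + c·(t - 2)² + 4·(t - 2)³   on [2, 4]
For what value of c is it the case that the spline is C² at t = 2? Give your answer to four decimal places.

p_0''(t) = 2/3 + 12·(t + 1), so p_0''(2) = 110/3. On the right, p_1''(2) = 2c, so c = 55/3.

18.3333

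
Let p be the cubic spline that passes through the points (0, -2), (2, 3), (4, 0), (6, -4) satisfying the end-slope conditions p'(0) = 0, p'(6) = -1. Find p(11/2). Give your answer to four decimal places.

Put σ_i = p'' at the i-th knot. Here h = (2, 2, 2) and Δ = (5/2, -3/2, -2), so the interior equations h_(i-1)·σ_(i-1) + 2(h_(i-1)+h_i)·σ_i + h_i·σ_(i+1) = 6(Δ_i − Δ_(i-1)) read
  2·σ_0 + 8·σ_1 + 2·σ_2 = 6(Δ_1 - Δ_0) = -24
  2·σ_1 + 8·σ_2 + 2·σ_3 = 6(Δ_2 - Δ_1) = -3
Clamped end conditions give two more equations: 2h_0·σ_0 + h_0·σ_1 = 6(Δ_0 - p'(0)) = 15 and h_2·σ_2 + 2h_2·σ_3 = 6(p'(6) - Δ_2) = 6.
Solving: σ_0 = 91/15, σ_1 = -139/30, σ_2 = 7/15, σ_3 = 19/15.
On [4, 6], p(x) = 0 - 41/15·(x - 4) + 7/30·(x - 4)² + 1/15·(x - 4)³.
With (x - 4) = 3/2: p(11/2) = -67/20.

-3.3500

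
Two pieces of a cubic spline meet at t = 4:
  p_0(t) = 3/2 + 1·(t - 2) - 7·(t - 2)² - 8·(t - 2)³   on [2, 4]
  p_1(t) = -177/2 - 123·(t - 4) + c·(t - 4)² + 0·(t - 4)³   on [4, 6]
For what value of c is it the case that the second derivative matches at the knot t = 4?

p_0''(t) = -14 - 48·(t - 2), so p_0''(4) = -110. On the right, p_1''(4) = 2c, so c = -55.

-55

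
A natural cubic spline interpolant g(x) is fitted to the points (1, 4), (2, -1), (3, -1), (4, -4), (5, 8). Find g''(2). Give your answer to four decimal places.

Let σ_i = g''(x_i). Step sizes h_i = 1, 1, 1, 1; slopes of the chords Δ_i = (y_(i+1) - y_i)/h_i = -5, 0, -3, 12.
  1·σ_0 + 4·σ_1 + 1·σ_2 = 6(Δ_1 - Δ_0) = 30
  1·σ_1 + 4·σ_2 + 1·σ_3 = 6(Δ_2 - Δ_1) = -18
  1·σ_2 + 4·σ_3 + 1·σ_4 = 6(Δ_3 - Δ_2) = 90
Natural end conditions: σ_0 = σ_4 = 0.
Hence σ_0 = 0, σ_1 = 153/14, σ_2 = -96/7, σ_3 = 363/14, σ_4 = 0.

10.9286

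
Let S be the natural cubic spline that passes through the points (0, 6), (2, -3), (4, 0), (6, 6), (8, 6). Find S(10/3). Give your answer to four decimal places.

Write σ_i for S''(x_i). With h_i = 2, 2, 2, 2 and divided differences Δ_i = -9/2, 3/2, 3, 0, the continuity of S' gives the tridiagonal system
  2·σ_0 + 8·σ_1 + 2·σ_2 = 6(Δ_1 - Δ_0) = 36
  2·σ_1 + 8·σ_2 + 2·σ_3 = 6(Δ_2 - Δ_1) = 9
  2·σ_2 + 8·σ_3 + 2·σ_4 = 6(Δ_3 - Δ_2) = -18
Natural end conditions: σ_0 = σ_4 = 0.
Hence σ_0 = 0, σ_1 = 243/56, σ_2 = 9/14, σ_3 = -135/56, σ_4 = 0.
On [2, 4], S(x) = -3 - 45/28·(x - 2) + 243/112·(x - 2)² - 69/224·(x - 2)³.
With (x - 2) = 4/3: S(10/3) = -127/63.

-2.0159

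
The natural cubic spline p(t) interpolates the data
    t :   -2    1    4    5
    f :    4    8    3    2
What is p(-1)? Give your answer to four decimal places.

Put M_i = p'' at the i-th knot. Here h = (3, 3, 1) and Δ = (4/3, -5/3, -1), so the interior equations h_(i-1)·M_(i-1) + 2(h_(i-1)+h_i)·M_i + h_i·M_(i+1) = 6(Δ_i − Δ_(i-1)) read
  3·M_0 + 12·M_1 + 3·M_2 = 6(Δ_1 - Δ_0) = -18
  3·M_1 + 8·M_2 + 1·M_3 = 6(Δ_2 - Δ_1) = 4
Natural end conditions: M_0 = M_3 = 0.
Forward elimination and back-substitution give M_0 = 0, M_1 = -52/29, M_2 = 34/29, M_3 = 0.
On [-2, 1], p(t) = 4 + 194/87·(t + 2) + 0·(t + 2)² - 26/261·(t + 2)³.
With (t + 2) = 1: p(-1) = 1600/261.

6.1303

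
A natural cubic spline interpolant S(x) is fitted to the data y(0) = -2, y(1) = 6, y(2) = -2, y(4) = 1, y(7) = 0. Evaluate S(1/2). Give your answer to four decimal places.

With σ_i denoting the second derivative at x_i, h_i = 1, 1, 2, 3, and Δ_i = (y_(i+1) − y_i)/h_i = 8, -8, 3/2, -1/3:
  1·σ_0 + 4·σ_1 + 1·σ_2 = 6(Δ_1 - Δ_0) = -96
  1·σ_1 + 6·σ_2 + 2·σ_3 = 6(Δ_2 - Δ_1) = 57
  2·σ_2 + 10·σ_3 + 3·σ_4 = 6(Δ_3 - Δ_2) = -11
Natural end conditions: σ_0 = σ_4 = 0.
Hence σ_0 = 0, σ_1 = -2984/107, σ_2 = 1664/107, σ_3 = -901/214, σ_4 = 0.
On [0, 1], S(x) = -2 + 4060/321·x + 0·x² - 1492/321·x³.
With x = 1/2: S(1/2) = 801/214.

3.7430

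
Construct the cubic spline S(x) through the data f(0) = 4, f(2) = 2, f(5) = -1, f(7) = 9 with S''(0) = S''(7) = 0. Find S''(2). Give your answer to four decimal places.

-1.1868

With M_i denoting the second derivative at x_i, h_i = 2, 3, 2, and Δ_i = (y_(i+1) − y_i)/h_i = -1, -1, 5:
  2·M_0 + 10·M_1 + 3·M_2 = 6(Δ_1 - Δ_0) = 0
  3·M_1 + 10·M_2 + 2·M_3 = 6(Δ_2 - Δ_1) = 36
Natural end conditions: M_0 = M_3 = 0.
Solving the tridiagonal system: M_0 = 0, M_1 = -108/91, M_2 = 360/91, M_3 = 0.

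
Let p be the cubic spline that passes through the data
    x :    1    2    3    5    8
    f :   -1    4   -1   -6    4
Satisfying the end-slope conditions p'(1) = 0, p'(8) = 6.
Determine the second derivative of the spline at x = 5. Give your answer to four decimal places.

With σ_i denoting the second derivative at x_i, h_i = 1, 1, 2, 3, and Δ_i = (y_(i+1) − y_i)/h_i = 5, -5, -5/2, 10/3:
  1·σ_0 + 4·σ_1 + 1·σ_2 = 6(Δ_1 - Δ_0) = -60
  1·σ_1 + 6·σ_2 + 2·σ_3 = 6(Δ_2 - Δ_1) = 15
  2·σ_2 + 10·σ_3 + 3·σ_4 = 6(Δ_3 - Δ_2) = 35
Clamped end conditions give two more equations: 2h_0·σ_0 + h_0·σ_1 = 6(Δ_0 - p'(1)) = 30 and h_3·σ_3 + 2h_3·σ_4 = 6(p'(8) - Δ_3) = 16.
Solving: σ_0 = 5519/208, σ_1 = -2399/104, σ_2 = 1193/208, σ_3 = 95/52, σ_4 = 547/312.

1.8269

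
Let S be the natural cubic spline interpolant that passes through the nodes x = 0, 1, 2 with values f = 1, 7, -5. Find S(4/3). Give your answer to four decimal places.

Write σ_i for S''(x_i). With h_i = 1, 1 and divided differences Δ_i = 6, -12, the continuity of S' gives the tridiagonal system
  1·σ_0 + 4·σ_1 + 1·σ_2 = 6(Δ_1 - Δ_0) = -108
Natural end conditions: σ_0 = σ_2 = 0.
Solving: σ_0 = 0, σ_1 = -27, σ_2 = 0.
On [1, 2], S(x) = 7 - 3·(x - 1) - 27/2·(x - 1)² + 9/2·(x - 1)³.
With (x - 1) = 1/3: S(4/3) = 14/3.

4.6667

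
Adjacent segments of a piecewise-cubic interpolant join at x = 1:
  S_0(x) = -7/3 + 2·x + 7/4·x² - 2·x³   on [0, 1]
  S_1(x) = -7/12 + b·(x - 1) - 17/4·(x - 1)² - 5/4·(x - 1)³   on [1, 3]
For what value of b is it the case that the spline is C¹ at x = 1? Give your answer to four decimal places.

S_0'(x) = 2 + 7/2·x - 6·x², so S_0'(1) = -1/2. On the right, S_1'(1) = b, so b = -1/2.

-0.5000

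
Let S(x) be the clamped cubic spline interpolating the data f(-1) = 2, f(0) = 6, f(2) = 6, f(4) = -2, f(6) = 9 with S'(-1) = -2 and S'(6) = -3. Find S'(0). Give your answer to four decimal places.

5.5291

Write M_i for S''(x_i). With h_i = 1, 2, 2, 2 and divided differences Δ_i = 4, 0, -4, 11/2, the continuity of S' gives the tridiagonal system
  1·M_0 + 6·M_1 + 2·M_2 = 6(Δ_1 - Δ_0) = -24
  2·M_1 + 8·M_2 + 2·M_3 = 6(Δ_2 - Δ_1) = -24
  2·M_2 + 8·M_3 + 2·M_4 = 6(Δ_3 - Δ_2) = 57
Clamped end conditions give two more equations: 2h_0·M_0 + h_0·M_1 = 6(Δ_0 - S'(-1)) = 36 and h_3·M_3 + 2h_3·M_4 = 6(S'(6) - Δ_3) = -51.
Forward elimination and back-substitution give M_0 = 1801/86, M_1 = -253/43, M_2 = -829/172, M_3 = 566/43, M_4 = -3325/172.
On [0, 2], S'(x) = b_1 + 2c_1·x + 3d_1·x² with b_1 = Δ_1 - h_1(2M_1 + M_2)/6 = 951/172, c_1 = M_1/2 = -253/86, d_1 = (M_2 - M_1)/(6h_1) = 61/688. So S'(0) = 951/172.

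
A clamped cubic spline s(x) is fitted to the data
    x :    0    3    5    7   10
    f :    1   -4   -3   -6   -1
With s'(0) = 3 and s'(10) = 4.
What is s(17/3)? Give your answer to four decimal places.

-3.6776

Put m_i = s'' at the i-th knot. Here h = (3, 2, 2, 3) and Δ = (-5/3, 1/2, -3/2, 5/3), so the interior equations h_(i-1)·m_(i-1) + 2(h_(i-1)+h_i)·m_i + h_i·m_(i+1) = 6(Δ_i − Δ_(i-1)) read
  3·m_0 + 10·m_1 + 2·m_2 = 6(Δ_1 - Δ_0) = 13
  2·m_1 + 8·m_2 + 2·m_3 = 6(Δ_2 - Δ_1) = -12
  2·m_2 + 10·m_3 + 3·m_4 = 6(Δ_3 - Δ_2) = 19
Clamped end conditions give two more equations: 2h_0·m_0 + h_0·m_1 = 6(Δ_0 - s'(0)) = -28 and h_3·m_3 + 2h_3·m_4 = 6(s'(10) - Δ_3) = 14.
Forward elimination and back-substitution give m_0 = -337/51, m_1 = 66/17, m_2 = -3, m_3 = 36/17, m_4 = 65/51.
On [5, 7], s(x) = -3 - 7/34·(x - 5) - 3/2·(x - 5)² + 29/68·(x - 5)³.
With (x - 5) = 2/3: s(17/3) = -1688/459.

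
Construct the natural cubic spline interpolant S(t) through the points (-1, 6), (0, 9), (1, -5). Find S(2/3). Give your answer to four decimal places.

0.9259

Put M_i = S'' at the i-th knot. Here h = (1, 1) and Δ = (3, -14), so the interior equations h_(i-1)·M_(i-1) + 2(h_(i-1)+h_i)·M_i + h_i·M_(i+1) = 6(Δ_i − Δ_(i-1)) read
  1·M_0 + 4·M_1 + 1·M_2 = 6(Δ_1 - Δ_0) = -102
Natural end conditions: M_0 = M_2 = 0.
Solving: M_0 = 0, M_1 = -51/2, M_2 = 0.
On [0, 1], S(t) = 9 - 11/2·t - 51/4·t² + 17/4·t³.
With t = 2/3: S(2/3) = 25/27.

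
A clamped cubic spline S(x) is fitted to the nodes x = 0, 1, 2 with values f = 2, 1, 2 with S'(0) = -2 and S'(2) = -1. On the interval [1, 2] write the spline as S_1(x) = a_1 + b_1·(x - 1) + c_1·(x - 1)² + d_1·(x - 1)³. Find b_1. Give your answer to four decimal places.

0.7500

With M_i denoting the second derivative at x_i, h_i = 1, 1, and Δ_i = (y_(i+1) − y_i)/h_i = -1, 1:
  1·M_0 + 4·M_1 + 1·M_2 = 6(Δ_1 - Δ_0) = 12
Clamped end conditions give two more equations: 2h_0·M_0 + h_0·M_1 = 6(Δ_0 - S'(0)) = 6 and h_1·M_1 + 2h_1·M_2 = 6(S'(2) - Δ_1) = -12.
Solving: M_0 = 1/2, M_1 = 5, M_2 = -17/2.
On [1, 2], with S_1(x) = a_1 + b_1·(x - 1) + c_1·(x - 1)² + d_1·(x - 1)³: c_1 = M_1/2 = 5/2, d_1 = (M_2 - M_1)/(6h_1) = -9/4, b_1 = Δ_1 - h_1(2M_1 + M_2)/6 = 3/4.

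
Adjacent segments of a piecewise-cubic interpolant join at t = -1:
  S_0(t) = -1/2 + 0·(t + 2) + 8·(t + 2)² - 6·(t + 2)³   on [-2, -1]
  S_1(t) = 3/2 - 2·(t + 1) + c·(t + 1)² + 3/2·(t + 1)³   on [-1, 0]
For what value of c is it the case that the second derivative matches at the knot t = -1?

-10

S_0''(t) = 16 - 36·(t + 2), so S_0''(-1) = -20. On the right, S_1''(-1) = 2c, so c = -10.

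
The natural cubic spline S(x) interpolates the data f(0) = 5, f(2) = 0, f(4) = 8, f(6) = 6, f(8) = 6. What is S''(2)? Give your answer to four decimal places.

Write m_i for S''(x_i). With h_i = 2, 2, 2, 2 and divided differences Δ_i = -5/2, 4, -1, 0, the continuity of S' gives the tridiagonal system
  2·m_0 + 8·m_1 + 2·m_2 = 6(Δ_1 - Δ_0) = 39
  2·m_1 + 8·m_2 + 2·m_3 = 6(Δ_2 - Δ_1) = -30
  2·m_2 + 8·m_3 + 2·m_4 = 6(Δ_3 - Δ_2) = 6
Natural end conditions: m_0 = m_4 = 0.
Forward elimination and back-substitution give m_0 = 0, m_1 = 711/112, m_2 = -165/28, m_3 = 249/112, m_4 = 0.

6.3482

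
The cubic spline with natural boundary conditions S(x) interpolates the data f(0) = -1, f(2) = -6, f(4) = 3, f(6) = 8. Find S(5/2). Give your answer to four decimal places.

With m_i denoting the second derivative at x_i, h_i = 2, 2, 2, and Δ_i = (y_(i+1) − y_i)/h_i = -5/2, 9/2, 5/2:
  2·m_0 + 8·m_1 + 2·m_2 = 6(Δ_1 - Δ_0) = 42
  2·m_1 + 8·m_2 + 2·m_3 = 6(Δ_2 - Δ_1) = -12
Natural end conditions: m_0 = m_3 = 0.
Forward elimination and back-substitution give m_0 = 0, m_1 = 6, m_2 = -3, m_3 = 0.
On [2, 4], S(x) = -6 + 3/2·(x - 2) + 3·(x - 2)² - 3/4·(x - 2)³.
With (x - 2) = 1/2: S(5/2) = -147/32.

-4.5938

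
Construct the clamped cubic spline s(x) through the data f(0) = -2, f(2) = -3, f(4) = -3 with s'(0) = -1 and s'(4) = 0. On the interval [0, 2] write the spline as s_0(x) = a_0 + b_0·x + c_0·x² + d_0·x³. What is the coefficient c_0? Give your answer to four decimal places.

Put m_i = s'' at the i-th knot. Here h = (2, 2) and Δ = (-1/2, 0), so the interior equations h_(i-1)·m_(i-1) + 2(h_(i-1)+h_i)·m_i + h_i·m_(i+1) = 6(Δ_i − Δ_(i-1)) read
  2·m_0 + 8·m_1 + 2·m_2 = 6(Δ_1 - Δ_0) = 3
Clamped end conditions give two more equations: 2h_0·m_0 + h_0·m_1 = 6(Δ_0 - s'(0)) = 3 and h_1·m_1 + 2h_1·m_2 = 6(s'(4) - Δ_1) = 0.
Solving: m_0 = 5/8, m_1 = 1/4, m_2 = -1/8.
On [0, 2], with s_0(x) = a_0 + b_0·x + c_0·x² + d_0·x³: c_0 = m_0/2 = 5/16, d_0 = (m_1 - m_0)/(6h_0) = -1/32, b_0 = Δ_0 - h_0(2m_0 + m_1)/6 = -1.

0.3125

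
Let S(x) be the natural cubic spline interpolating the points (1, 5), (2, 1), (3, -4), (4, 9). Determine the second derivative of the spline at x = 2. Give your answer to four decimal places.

Put M_i = S'' at the i-th knot. Here h = (1, 1, 1) and Δ = (-4, -5, 13), so the interior equations h_(i-1)·M_(i-1) + 2(h_(i-1)+h_i)·M_i + h_i·M_(i+1) = 6(Δ_i − Δ_(i-1)) read
  1·M_0 + 4·M_1 + 1·M_2 = 6(Δ_1 - Δ_0) = -6
  1·M_1 + 4·M_2 + 1·M_3 = 6(Δ_2 - Δ_1) = 108
Natural end conditions: M_0 = M_3 = 0.
Hence M_0 = 0, M_1 = -44/5, M_2 = 146/5, M_3 = 0.

-8.8000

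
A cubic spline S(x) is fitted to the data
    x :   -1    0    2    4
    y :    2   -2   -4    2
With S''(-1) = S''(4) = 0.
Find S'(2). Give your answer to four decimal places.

1.3636

Put σ_i = S'' at the i-th knot. Here h = (1, 2, 2) and Δ = (-4, -1, 3), so the interior equations h_(i-1)·σ_(i-1) + 2(h_(i-1)+h_i)·σ_i + h_i·σ_(i+1) = 6(Δ_i − Δ_(i-1)) read
  1·σ_0 + 6·σ_1 + 2·σ_2 = 6(Δ_1 - Δ_0) = 18
  2·σ_1 + 8·σ_2 + 2·σ_3 = 6(Δ_2 - Δ_1) = 24
Natural end conditions: σ_0 = σ_3 = 0.
Forward elimination and back-substitution give σ_0 = 0, σ_1 = 24/11, σ_2 = 27/11, σ_3 = 0.
On [2, 4], S'(x) = b_2 + 2c_2·(x - 2) + 3d_2·(x - 2)² with b_2 = Δ_2 - h_2(2σ_2 + σ_3)/6 = 15/11, c_2 = σ_2/2 = 27/22, d_2 = (σ_3 - σ_2)/(6h_2) = -9/44. So S'(2) = 15/11.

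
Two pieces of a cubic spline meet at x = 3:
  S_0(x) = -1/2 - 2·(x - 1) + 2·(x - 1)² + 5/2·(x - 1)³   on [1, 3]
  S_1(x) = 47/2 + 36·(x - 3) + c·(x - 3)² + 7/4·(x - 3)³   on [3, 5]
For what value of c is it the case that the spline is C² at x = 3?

S_0''(x) = 4 + 15·(x - 1), so S_0''(3) = 34. On the right, S_1''(3) = 2c, so c = 17.

17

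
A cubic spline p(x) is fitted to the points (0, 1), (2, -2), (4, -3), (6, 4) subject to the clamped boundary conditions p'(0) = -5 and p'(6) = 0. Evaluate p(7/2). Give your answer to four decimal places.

-3.6188

With m_i denoting the second derivative at x_i, h_i = 2, 2, 2, and Δ_i = (y_(i+1) − y_i)/h_i = -3/2, -1/2, 7/2:
  2·m_0 + 8·m_1 + 2·m_2 = 6(Δ_1 - Δ_0) = 6
  2·m_1 + 8·m_2 + 2·m_3 = 6(Δ_2 - Δ_1) = 24
Clamped end conditions give two more equations: 2h_0·m_0 + h_0·m_1 = 6(Δ_0 - p'(0)) = 21 and h_2·m_2 + 2h_2·m_3 = 6(p'(6) - Δ_2) = -21.
Solving: m_0 = 191/30, m_1 = -67/30, m_2 = 167/30, m_3 = -241/30.
On [2, 4], p(x) = -2 - 13/15·(x - 2) - 67/60·(x - 2)² + 13/20·(x - 2)³.
With (x - 2) = 3/2: p(7/2) = -579/160.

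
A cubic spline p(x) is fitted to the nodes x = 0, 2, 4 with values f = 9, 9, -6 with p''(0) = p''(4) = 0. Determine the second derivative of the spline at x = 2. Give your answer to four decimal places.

Write m_i for p''(x_i). With h_i = 2, 2 and divided differences Δ_i = 0, -15/2, the continuity of p' gives the tridiagonal system
  2·m_0 + 8·m_1 + 2·m_2 = 6(Δ_1 - Δ_0) = -45
Natural end conditions: m_0 = m_2 = 0.
Solving: m_0 = 0, m_1 = -45/8, m_2 = 0.

-5.6250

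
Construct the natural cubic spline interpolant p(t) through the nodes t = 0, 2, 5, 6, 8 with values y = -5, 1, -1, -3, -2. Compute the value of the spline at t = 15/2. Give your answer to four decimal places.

Put m_i = p'' at the i-th knot. Here h = (2, 3, 1, 2) and Δ = (3, -2/3, -2, 1/2), so the interior equations h_(i-1)·m_(i-1) + 2(h_(i-1)+h_i)·m_i + h_i·m_(i+1) = 6(Δ_i − Δ_(i-1)) read
  2·m_0 + 10·m_1 + 3·m_2 = 6(Δ_1 - Δ_0) = -22
  3·m_1 + 8·m_2 + 1·m_3 = 6(Δ_2 - Δ_1) = -8
  1·m_2 + 6·m_3 + 2·m_4 = 6(Δ_3 - Δ_2) = 15
Natural end conditions: m_0 = m_4 = 0.
Hence m_0 = 0, m_1 = -65/32, m_2 = -9/16, m_3 = 83/32, m_4 = 0.
On [6, 8], p(t) = -3 - 59/48·(t - 6) + 83/64·(t - 6)² - 83/384·(t - 6)³.
With (t - 6) = 3/2: p(15/2) = -2719/1024.

-2.6553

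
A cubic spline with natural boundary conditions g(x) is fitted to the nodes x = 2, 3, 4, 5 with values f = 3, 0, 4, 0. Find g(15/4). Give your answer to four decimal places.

Let M_i = g''(x_i). Step sizes h_i = 1, 1, 1; slopes of the chords Δ_i = (y_(i+1) - y_i)/h_i = -3, 4, -4.
  1·M_0 + 4·M_1 + 1·M_2 = 6(Δ_1 - Δ_0) = 42
  1·M_1 + 4·M_2 + 1·M_3 = 6(Δ_2 - Δ_1) = -48
Natural end conditions: M_0 = M_3 = 0.
Hence M_0 = 0, M_1 = 72/5, M_2 = -78/5, M_3 = 0.
On [3, 4], g(x) = 0 + 9/5·(x - 3) + 36/5·(x - 3)² - 5·(x - 3)³.
With (x - 3) = 3/4: g(15/4) = 1053/320.

3.2906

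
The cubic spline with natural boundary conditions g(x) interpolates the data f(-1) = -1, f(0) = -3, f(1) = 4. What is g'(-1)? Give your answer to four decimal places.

Let m_i = g''(x_i). Step sizes h_i = 1, 1; slopes of the chords Δ_i = (y_(i+1) - y_i)/h_i = -2, 7.
  1·m_0 + 4·m_1 + 1·m_2 = 6(Δ_1 - Δ_0) = 54
Natural end conditions: m_0 = m_2 = 0.
Solving: m_0 = 0, m_1 = 27/2, m_2 = 0.
On [-1, 0], g'(x) = b_0 + 2c_0·(x + 1) + 3d_0·(x + 1)² with b_0 = Δ_0 - h_0(2m_0 + m_1)/6 = -17/4, c_0 = m_0/2 = 0, d_0 = (m_1 - m_0)/(6h_0) = 9/4. So g'(-1) = -17/4.

-4.2500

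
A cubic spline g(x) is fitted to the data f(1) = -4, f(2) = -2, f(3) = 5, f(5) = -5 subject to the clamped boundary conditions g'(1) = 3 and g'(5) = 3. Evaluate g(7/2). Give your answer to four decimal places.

3.7699

Put M_i = g'' at the i-th knot. Here h = (1, 1, 2) and Δ = (2, 7, -5), so the interior equations h_(i-1)·M_(i-1) + 2(h_(i-1)+h_i)·M_i + h_i·M_(i+1) = 6(Δ_i − Δ_(i-1)) read
  1·M_0 + 4·M_1 + 1·M_2 = 6(Δ_1 - Δ_0) = 30
  1·M_1 + 6·M_2 + 2·M_3 = 6(Δ_2 - Δ_1) = -72
Clamped end conditions give two more equations: 2h_0·M_0 + h_0·M_1 = 6(Δ_0 - g'(1)) = -6 and h_2·M_2 + 2h_2·M_3 = 6(g'(5) - Δ_2) = 48.
Solving: M_0 = -120/11, M_1 = 174/11, M_2 = -246/11, M_3 = 255/11.
On [3, 5], g(x) = 5 + 24/11·(x - 3) - 123/11·(x - 3)² + 167/44·(x - 3)³.
With (x - 3) = 1/2: g(7/2) = 1327/352.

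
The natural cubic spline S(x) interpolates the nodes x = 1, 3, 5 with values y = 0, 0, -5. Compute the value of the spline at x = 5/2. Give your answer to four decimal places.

0.4102

Put M_i = S'' at the i-th knot. Here h = (2, 2) and Δ = (0, -5/2), so the interior equations h_(i-1)·M_(i-1) + 2(h_(i-1)+h_i)·M_i + h_i·M_(i+1) = 6(Δ_i − Δ_(i-1)) read
  2·M_0 + 8·M_1 + 2·M_2 = 6(Δ_1 - Δ_0) = -15
Natural end conditions: M_0 = M_2 = 0.
Solving the tridiagonal system: M_0 = 0, M_1 = -15/8, M_2 = 0.
On [1, 3], S(x) = 0 + 5/8·(x - 1) + 0·(x - 1)² - 5/32·(x - 1)³.
With (x - 1) = 3/2: S(5/2) = 105/256.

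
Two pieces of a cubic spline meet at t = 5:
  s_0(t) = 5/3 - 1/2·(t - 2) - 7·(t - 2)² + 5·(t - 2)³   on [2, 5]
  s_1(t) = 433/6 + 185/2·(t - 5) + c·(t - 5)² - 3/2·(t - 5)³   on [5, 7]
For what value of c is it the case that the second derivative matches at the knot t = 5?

38

s_0''(t) = -14 + 30·(t - 2), so s_0''(5) = 76. On the right, s_1''(5) = 2c, so c = 38.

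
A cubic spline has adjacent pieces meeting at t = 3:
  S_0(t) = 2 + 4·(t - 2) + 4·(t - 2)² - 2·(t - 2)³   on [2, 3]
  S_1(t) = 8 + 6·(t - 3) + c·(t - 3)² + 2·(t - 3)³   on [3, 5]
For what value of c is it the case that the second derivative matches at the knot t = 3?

-2

S_0''(t) = 8 - 12·(t - 2), so S_0''(3) = -4. On the right, S_1''(3) = 2c, so c = -2.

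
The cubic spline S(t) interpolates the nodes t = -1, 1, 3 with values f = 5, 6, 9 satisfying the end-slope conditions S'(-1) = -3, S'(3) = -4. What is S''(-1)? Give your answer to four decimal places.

Put σ_i = S'' at the i-th knot. Here h = (2, 2) and Δ = (1/2, 3/2), so the interior equations h_(i-1)·σ_(i-1) + 2(h_(i-1)+h_i)·σ_i + h_i·σ_(i+1) = 6(Δ_i − Δ_(i-1)) read
  2·σ_0 + 8·σ_1 + 2·σ_2 = 6(Δ_1 - Δ_0) = 6
Clamped end conditions give two more equations: 2h_0·σ_0 + h_0·σ_1 = 6(Δ_0 - S'(-1)) = 21 and h_1·σ_1 + 2h_1·σ_2 = 6(S'(3) - Δ_1) = -33.
Solving the tridiagonal system: σ_0 = 17/4, σ_1 = 2, σ_2 = -37/4.

4.2500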